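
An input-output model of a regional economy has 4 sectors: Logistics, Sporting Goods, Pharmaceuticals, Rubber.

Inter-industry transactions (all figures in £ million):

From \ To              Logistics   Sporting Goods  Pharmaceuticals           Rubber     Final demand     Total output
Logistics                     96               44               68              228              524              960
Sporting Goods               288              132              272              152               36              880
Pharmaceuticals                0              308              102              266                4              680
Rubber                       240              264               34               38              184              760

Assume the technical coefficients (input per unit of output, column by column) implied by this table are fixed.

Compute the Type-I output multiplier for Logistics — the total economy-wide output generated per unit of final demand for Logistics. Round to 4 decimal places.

Technical coefficients a_ij = z_ij / X_j:
  a_11 = 96/960 = 0.10, a_21 = 288/960 = 0.30, a_31 = 0/960 = 0.00, a_41 = 240/960 = 0.25
  a_12 = 44/880 = 0.05, a_22 = 132/880 = 0.15, a_32 = 308/880 = 0.35, a_42 = 264/880 = 0.30
  a_13 = 68/680 = 0.10, a_23 = 272/680 = 0.40, a_33 = 102/680 = 0.15, a_43 = 34/680 = 0.05
  a_14 = 228/760 = 0.30, a_24 = 152/760 = 0.20, a_34 = 266/760 = 0.35, a_44 = 38/760 = 0.05
I − A =
  [   0.90    -0.05    -0.10    -0.30]
  [  -0.30     0.85    -0.40    -0.20]
  [   0.00    -0.35     0.85    -0.35]
  [  -0.25    -0.30    -0.05     0.95]
Compute the cofactors C_ij = (−1)^(i+j)·(3×3 minor ij) of I−A; the adjugate is their transpose:
adj(I−A) = Cᵀ =
  [ 0.442000   0.165000   0.143000   0.227000]
  [ 0.314500   0.638500   0.359000   0.366000]
  [ 0.223125   0.371875   0.565250   0.357000]
  [ 0.227375   0.264625   0.180750   0.501000]
det(I−A) = Σ_j (I−A)_1j·C_1j = (0.90)(0.442000) + (-0.05)(0.314500) + (-0.10)(0.223125) + (-0.30)(0.227375) = 0.29155
(I − A)⁻¹ = adj(I−A) / det(I−A) ≈
  [   1.51603     0.56594     0.49048     0.77860]
  [   1.07872     2.19002     1.23135     1.25536]
  [   0.76531     1.27551     1.93878     1.22449]
  [   0.77988     0.90765     0.61996     1.71840]
The output multiplier for sector j is the column-j sum of the Leontief inverse (I − A)⁻¹ = adj(I−A) / det(I−A).
Column 1 of adj(I−A): (0.442000, 0.314500, 0.223125, 0.227375); det(I−A) = 0.29155.
m_1 = (0.442000 + 0.314500 + 0.223125 + 0.227375) / 0.29155 = 1.207 / 0.29155 ≈ 4.1399.

m_1 = 4.1399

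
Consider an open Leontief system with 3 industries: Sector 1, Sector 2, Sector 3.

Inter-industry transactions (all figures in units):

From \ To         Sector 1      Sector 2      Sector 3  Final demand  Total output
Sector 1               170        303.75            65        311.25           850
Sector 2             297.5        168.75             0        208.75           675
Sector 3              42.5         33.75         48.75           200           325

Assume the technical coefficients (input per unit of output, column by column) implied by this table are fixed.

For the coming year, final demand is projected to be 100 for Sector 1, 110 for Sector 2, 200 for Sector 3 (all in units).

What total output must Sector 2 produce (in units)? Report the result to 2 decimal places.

Technical coefficients a_ij = z_ij / X_j:
  a_11 = 170/850 = 0.20, a_21 = 297.5/850 = 0.35, a_31 = 42.5/850 = 0.05
  a_12 = 303.75/675 = 0.45, a_22 = 168.75/675 = 0.25, a_32 = 33.75/675 = 0.05
  a_13 = 65/325 = 0.20, a_23 = 0/325 = 0.00, a_33 = 48.75/325 = 0.15
I − A =
  [   0.80    -0.45    -0.20]
  [  -0.35     0.75     0.00]
  [  -0.05    -0.05     0.85]
Cofactors of I−A, C_ij = (−1)^(i+j)·(minor ij) (rows/columns in the sector order above):
  C_11 = (0.75)(0.85) − (0.00)(-0.05) = 0.6375
  C_12 = −[(-0.35)(0.85) − (0.00)(-0.05)] = 0.2975
  C_13 = (-0.35)(-0.05) − (0.75)(-0.05) = 0.0550
  C_21 = −[(-0.45)(0.85) − (-0.20)(-0.05)] = 0.3925
  C_22 = (0.80)(0.85) − (-0.20)(-0.05) = 0.6700
  C_23 = −[(0.80)(-0.05) − (-0.45)(-0.05)] = 0.0625
  C_31 = (-0.45)(0.00) − (-0.20)(0.75) = 0.1500
  C_32 = −[(0.80)(0.00) − (-0.20)(-0.35)] = 0.0700
  C_33 = (0.80)(0.75) − (-0.45)(-0.35) = 0.4425
det(I−A) = Σ_j (I−A)_1j·C_1j = (0.80)(0.6375) + (-0.45)(0.2975) + (-0.20)(0.0550) = 0.365125
adj(I−A) = Cᵀ =
  [ 0.6375   0.3925   0.1500]
  [ 0.2975   0.6700   0.0700]
  [ 0.0550   0.0625   0.4425]
(I − A)⁻¹ = adj(I−A) / det(I−A) ≈
  [   1.7460     1.0750     0.4108]
  [   0.8148     1.8350     0.1917]
  [   0.1506     0.1712     1.2119]
x = (I − A)⁻¹ d = adj(I−A)·d / det(I−A), with det(I−A) = 0.365125:
  x_1 = (0.6375·100 + 0.3925·110 + 0.1500·200) / 0.365125 = 136.925 / 0.365125 ≈ 375.01
  x_2 = (0.2975·100 + 0.6700·110 + 0.0700·200) / 0.365125 = 117.45 / 0.365125 ≈ 321.67
  x_3 = (0.0550·100 + 0.0625·110 + 0.4425·200) / 0.365125 = 100.875 / 0.365125 ≈ 276.28

x_2 = 321.67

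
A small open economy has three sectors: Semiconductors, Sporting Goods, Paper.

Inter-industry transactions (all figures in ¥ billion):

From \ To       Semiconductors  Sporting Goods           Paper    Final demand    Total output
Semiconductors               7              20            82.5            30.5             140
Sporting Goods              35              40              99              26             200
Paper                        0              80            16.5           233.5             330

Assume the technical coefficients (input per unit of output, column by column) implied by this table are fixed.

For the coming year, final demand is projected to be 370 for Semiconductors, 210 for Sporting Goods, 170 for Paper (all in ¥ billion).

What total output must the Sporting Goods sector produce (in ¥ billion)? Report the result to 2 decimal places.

x_2 = 601.65

Technical coefficients a_ij = z_ij / X_j:
  a_11 = 7/140 = 0.05, a_21 = 35/140 = 0.25, a_31 = 0/140 = 0.00
  a_12 = 20/200 = 0.10, a_22 = 40/200 = 0.20, a_32 = 80/200 = 0.40
  a_13 = 82.5/330 = 0.25, a_23 = 99/330 = 0.30, a_33 = 16.5/330 = 0.05
I − A =
  [   0.95    -0.10    -0.25]
  [  -0.25     0.80    -0.30]
  [   0.00    -0.40     0.95]
Cofactors of I−A, C_ij = (−1)^(i+j)·(minor ij) (rows/columns in the sector order above):
  C_11 = (0.80)(0.95) − (-0.30)(-0.40) = 0.6400
  C_12 = −[(-0.25)(0.95) − (-0.30)(0.00)] = 0.2375
  C_13 = (-0.25)(-0.40) − (0.80)(0.00) = 0.1000
  C_21 = −[(-0.10)(0.95) − (-0.25)(-0.40)] = 0.1950
  C_22 = (0.95)(0.95) − (-0.25)(0.00) = 0.9025
  C_23 = −[(0.95)(-0.40) − (-0.10)(0.00)] = 0.3800
  C_31 = (-0.10)(-0.30) − (-0.25)(0.80) = 0.2300
  C_32 = −[(0.95)(-0.30) − (-0.25)(-0.25)] = 0.3475
  C_33 = (0.95)(0.80) − (-0.10)(-0.25) = 0.7350
det(I−A) = Σ_j (I−A)_1j·C_1j = (0.95)(0.6400) + (-0.10)(0.2375) + (-0.25)(0.1000) = 0.55925
adj(I−A) = Cᵀ =
  [ 0.6400   0.1950   0.2300]
  [ 0.2375   0.9025   0.3475]
  [ 0.1000   0.3800   0.7350]
(I − A)⁻¹ = adj(I−A) / det(I−A) ≈
  [   1.1444     0.3487     0.4113]
  [   0.4247     1.6138     0.6214]
  [   0.1788     0.6795     1.3143]
x = (I − A)⁻¹ d = adj(I−A)·d / det(I−A), with det(I−A) = 0.55925:
  x_1 = (0.6400·370 + 0.1950·210 + 0.2300·170) / 0.55925 = 316.85 / 0.55925 ≈ 566.56
  x_2 = (0.2375·370 + 0.9025·210 + 0.3475·170) / 0.55925 = 336.475 / 0.55925 ≈ 601.65
  x_3 = (0.1000·370 + 0.3800·210 + 0.7350·170) / 0.55925 = 241.75 / 0.55925 ≈ 432.28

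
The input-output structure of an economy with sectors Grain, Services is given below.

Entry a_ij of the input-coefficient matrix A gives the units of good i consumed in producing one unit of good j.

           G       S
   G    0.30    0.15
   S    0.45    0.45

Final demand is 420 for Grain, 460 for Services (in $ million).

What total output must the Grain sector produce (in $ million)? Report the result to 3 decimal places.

x_G = 944.882

I − A =
  [   0.70    -0.15]
  [  -0.45     0.55]
det(I−A) = (0.70)(0.55) − (-0.15)(-0.45) = 0.3175
adj(I−A) = [[0.55, 0.15], [0.45, 0.70]]
(I − A)⁻¹ = adj(I−A) / det(I−A) ≈
  [   1.7323     0.4724]
  [   1.4173     2.2047]
x = (I − A)⁻¹ d = adj(I−A)·d / det(I−A), with det(I−A) = 0.3175:
  x_G = (0.55·420 + 0.15·460) / 0.3175 = 300.00 / 0.3175 ≈ 944.882
  x_S = (0.45·420 + 0.70·460) / 0.3175 = 511.00 / 0.3175 ≈ 1609.449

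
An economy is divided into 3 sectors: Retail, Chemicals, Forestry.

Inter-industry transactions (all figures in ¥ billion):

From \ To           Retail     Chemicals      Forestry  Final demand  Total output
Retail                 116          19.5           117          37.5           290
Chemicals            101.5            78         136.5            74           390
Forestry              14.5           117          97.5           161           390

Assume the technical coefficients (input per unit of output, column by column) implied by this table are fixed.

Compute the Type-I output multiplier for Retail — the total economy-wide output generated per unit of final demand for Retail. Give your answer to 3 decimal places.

m_R = 3.841

Technical coefficients a_ij = z_ij / X_j:
  a_RR = 116/290 = 0.40, a_CR = 101.5/290 = 0.35, a_FR = 14.5/290 = 0.05
  a_RC = 19.5/390 = 0.05, a_CC = 78/390 = 0.20, a_FC = 117/390 = 0.30
  a_RF = 117/390 = 0.30, a_CF = 136.5/390 = 0.35, a_FF = 97.5/390 = 0.25
I − A =
  [   0.60    -0.05    -0.30]
  [  -0.35     0.80    -0.35]
  [  -0.05    -0.30     0.75]
Cofactors of I−A, C_ij = (−1)^(i+j)·(minor ij) (rows/columns in the sector order above):
  C_11 = (0.80)(0.75) − (-0.35)(-0.30) = 0.4950
  C_12 = −[(-0.35)(0.75) − (-0.35)(-0.05)] = 0.2800
  C_13 = (-0.35)(-0.30) − (0.80)(-0.05) = 0.1450
  C_21 = −[(-0.05)(0.75) − (-0.30)(-0.30)] = 0.1275
  C_22 = (0.60)(0.75) − (-0.30)(-0.05) = 0.4350
  C_23 = −[(0.60)(-0.30) − (-0.05)(-0.05)] = 0.1825
  C_31 = (-0.05)(-0.35) − (-0.30)(0.80) = 0.2575
  C_32 = −[(0.60)(-0.35) − (-0.30)(-0.35)] = 0.3150
  C_33 = (0.60)(0.80) − (-0.05)(-0.35) = 0.4625
det(I−A) = Σ_j (I−A)_1j·C_1j = (0.60)(0.4950) + (-0.05)(0.2800) + (-0.30)(0.1450) = 0.2395
adj(I−A) = Cᵀ =
  [ 0.4950   0.1275   0.2575]
  [ 0.2800   0.4350   0.3150]
  [ 0.1450   0.1825   0.4625]
(I − A)⁻¹ = adj(I−A) / det(I−A) ≈
  [   2.0668     0.5324     1.0752]
  [   1.1691     1.8163     1.3152]
  [   0.6054     0.7620     1.9311]
The output multiplier for sector j is the column-j sum of the Leontief inverse (I − A)⁻¹ = adj(I−A) / det(I−A).
Column R of adj(I−A): (0.4950, 0.2800, 0.1450); det(I−A) = 0.2395.
m_R = (0.4950 + 0.2800 + 0.1450) / 0.2395 = 0.92 / 0.2395 ≈ 3.841.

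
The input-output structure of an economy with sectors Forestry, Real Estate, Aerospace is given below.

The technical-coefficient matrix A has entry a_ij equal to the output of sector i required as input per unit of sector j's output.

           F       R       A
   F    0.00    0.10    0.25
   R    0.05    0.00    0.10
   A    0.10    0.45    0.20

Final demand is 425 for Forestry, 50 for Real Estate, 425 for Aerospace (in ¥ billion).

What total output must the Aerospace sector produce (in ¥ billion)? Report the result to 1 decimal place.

x_A = 692.2

I − A =
  [   1.00    -0.10    -0.25]
  [  -0.05     1.00    -0.10]
  [  -0.10    -0.45     0.80]
Cofactors of I−A, C_ij = (−1)^(i+j)·(minor ij) (rows/columns in the sector order above):
  C_11 = (1.00)(0.80) − (-0.10)(-0.45) = 0.7550
  C_12 = −[(-0.05)(0.80) − (-0.10)(-0.10)] = 0.0500
  C_13 = (-0.05)(-0.45) − (1.00)(-0.10) = 0.1225
  C_21 = −[(-0.10)(0.80) − (-0.25)(-0.45)] = 0.1925
  C_22 = (1.00)(0.80) − (-0.25)(-0.10) = 0.7750
  C_23 = −[(1.00)(-0.45) − (-0.10)(-0.10)] = 0.4600
  C_31 = (-0.10)(-0.10) − (-0.25)(1.00) = 0.2600
  C_32 = −[(1.00)(-0.10) − (-0.25)(-0.05)] = 0.1125
  C_33 = (1.00)(1.00) − (-0.10)(-0.05) = 0.9950
det(I−A) = Σ_j (I−A)_1j·C_1j = (1.00)(0.7550) + (-0.10)(0.0500) + (-0.25)(0.1225) = 0.719375
adj(I−A) = Cᵀ =
  [ 0.7550   0.1925   0.2600]
  [ 0.0500   0.7750   0.1125]
  [ 0.1225   0.4600   0.9950]
(I − A)⁻¹ = adj(I−A) / det(I−A) ≈
  [   1.0495     0.2676     0.3614]
  [   0.0695     1.0773     0.1564]
  [   0.1703     0.6394     1.3831]
x = (I − A)⁻¹ d = adj(I−A)·d / det(I−A), with det(I−A) = 0.719375:
  x_F = (0.7550·425 + 0.1925·50 + 0.2600·425) / 0.719375 = 441.00 / 0.719375 ≈ 613.0
  x_R = (0.0500·425 + 0.7750·50 + 0.1125·425) / 0.719375 = 107.8125 / 0.719375 ≈ 149.9
  x_A = (0.1225·425 + 0.4600·50 + 0.9950·425) / 0.719375 = 497.9375 / 0.719375 ≈ 692.2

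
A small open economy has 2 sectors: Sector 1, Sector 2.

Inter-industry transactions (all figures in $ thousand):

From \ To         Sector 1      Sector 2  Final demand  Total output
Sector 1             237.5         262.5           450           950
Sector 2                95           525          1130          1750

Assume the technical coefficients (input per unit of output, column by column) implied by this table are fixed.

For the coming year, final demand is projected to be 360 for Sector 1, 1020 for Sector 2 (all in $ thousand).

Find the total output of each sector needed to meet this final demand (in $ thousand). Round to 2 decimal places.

Technical coefficients a_ij = z_ij / X_j:
  a_11 = 237.5/950 = 0.25, a_21 = 95/950 = 0.10
  a_12 = 262.5/1750 = 0.15, a_22 = 525/1750 = 0.30
I − A =
  [   0.75    -0.15]
  [  -0.10     0.70]
det(I−A) = (0.75)(0.70) − (-0.15)(-0.10) = 0.5100
adj(I−A) = [[0.70, 0.15], [0.10, 0.75]]
(I − A)⁻¹ = adj(I−A) / det(I−A) ≈
  [   1.3725     0.2941]
  [   0.1961     1.4706]
x = (I − A)⁻¹ d = adj(I−A)·d / det(I−A), with det(I−A) = 0.5100:
  x_1 = (0.70·360 + 0.15·1020) / 0.5100 = 405.00 / 0.5100 ≈ 794.12
  x_2 = (0.10·360 + 0.75·1020) / 0.5100 = 801.00 / 0.5100 ≈ 1570.59

x_1 = 794.12, x_2 = 1570.59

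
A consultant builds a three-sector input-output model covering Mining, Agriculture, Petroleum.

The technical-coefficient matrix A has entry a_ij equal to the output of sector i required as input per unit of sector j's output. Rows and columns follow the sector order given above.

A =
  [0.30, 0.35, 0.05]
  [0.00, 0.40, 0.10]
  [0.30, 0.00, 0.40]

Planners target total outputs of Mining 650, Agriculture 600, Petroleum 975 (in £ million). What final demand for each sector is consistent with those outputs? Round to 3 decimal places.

d_M = 196.250, d_A = 262.500, d_P = 390.000

I − A =
  [   0.70    -0.35    -0.05]
  [   0.00     0.60    -0.10]
  [  -0.30     0.00     0.60]
d = (I − A) x:
  d_M = (+0.70)·650 + (-0.35)·600 + (-0.05)·975 = 196.250
  d_A = (+0.00)·650 + (+0.60)·600 + (-0.10)·975 = 262.500
  d_P = (-0.30)·650 + (+0.00)·600 + (+0.60)·975 = 390.000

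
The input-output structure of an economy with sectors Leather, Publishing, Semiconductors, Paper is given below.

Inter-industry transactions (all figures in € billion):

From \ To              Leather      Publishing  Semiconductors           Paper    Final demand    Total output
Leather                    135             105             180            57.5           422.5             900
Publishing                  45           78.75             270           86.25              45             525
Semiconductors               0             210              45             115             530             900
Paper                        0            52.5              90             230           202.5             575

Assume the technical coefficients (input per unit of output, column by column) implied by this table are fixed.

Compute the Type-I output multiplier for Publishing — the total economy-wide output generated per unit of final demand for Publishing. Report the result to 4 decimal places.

Technical coefficients a_ij = z_ij / X_j:
  a_11 = 135/900 = 0.15, a_21 = 45/900 = 0.05, a_31 = 0/900 = 0.00, a_41 = 0/900 = 0.00
  a_12 = 105/525 = 0.20, a_22 = 78.75/525 = 0.15, a_32 = 210/525 = 0.40, a_42 = 52.5/525 = 0.10
  a_13 = 180/900 = 0.20, a_23 = 270/900 = 0.30, a_33 = 45/900 = 0.05, a_43 = 90/900 = 0.10
  a_14 = 57.5/575 = 0.10, a_24 = 86.25/575 = 0.15, a_34 = 115/575 = 0.20, a_44 = 230/575 = 0.40
I − A =
  [   0.85    -0.20    -0.20    -0.10]
  [  -0.05     0.85    -0.30    -0.15]
  [   0.00    -0.40     0.95    -0.20]
  [   0.00    -0.10    -0.10     0.60]
Compute the cofactors C_ij = (−1)^(i+j)·(3×3 minor ij) of I−A; the adjugate is their transpose:
adj(I−A) = Cᵀ =
  [ 0.369250   0.175500   0.149500   0.155250]
  [ 0.027500   0.467500   0.172250   0.178875]
  [ 0.013000   0.221000   0.414250   0.195500]
  [ 0.006750   0.114750   0.097750   0.570875]
det(I−A) = Σ_j (I−A)_1j·C_1j = (0.85)(0.369250) + (-0.20)(0.027500) + (-0.20)(0.013000) + (-0.10)(0.006750) = 0.3050875
(I − A)⁻¹ = adj(I−A) / det(I−A) ≈
  [   1.21031     0.57524     0.49002     0.50887]
  [   0.09014     1.53235     0.56459     0.58631]
  [   0.04261     0.72438     1.35781     0.64080]
  [   0.02212     0.37612     0.32040     1.87118]
The output multiplier for sector j is the column-j sum of the Leontief inverse (I − A)⁻¹ = adj(I−A) / det(I−A).
Column 2 of adj(I−A): (0.175500, 0.467500, 0.221000, 0.114750); det(I−A) = 0.3050875.
m_2 = (0.175500 + 0.467500 + 0.221000 + 0.114750) / 0.3050875 = 0.97875 / 0.3050875 ≈ 3.2081.

m_2 = 3.2081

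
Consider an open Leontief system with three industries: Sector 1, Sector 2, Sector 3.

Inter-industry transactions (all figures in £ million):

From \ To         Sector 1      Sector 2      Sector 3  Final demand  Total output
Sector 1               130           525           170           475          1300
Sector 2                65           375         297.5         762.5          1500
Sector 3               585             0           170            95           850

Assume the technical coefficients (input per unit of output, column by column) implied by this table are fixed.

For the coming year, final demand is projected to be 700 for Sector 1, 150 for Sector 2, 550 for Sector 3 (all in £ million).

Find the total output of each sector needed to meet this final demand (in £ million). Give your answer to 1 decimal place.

x_1 = 1516.9, x_2 = 1020.1, x_3 = 1540.7

Technical coefficients a_ij = z_ij / X_j:
  a_11 = 130/1300 = 0.10, a_21 = 65/1300 = 0.05, a_31 = 585/1300 = 0.45
  a_12 = 525/1500 = 0.35, a_22 = 375/1500 = 0.25, a_32 = 0/1500 = 0.00
  a_13 = 170/850 = 0.20, a_23 = 297.5/850 = 0.35, a_33 = 170/850 = 0.20
I − A =
  [   0.90    -0.35    -0.20]
  [  -0.05     0.75    -0.35]
  [  -0.45     0.00     0.80]
Cofactors of I−A, C_ij = (−1)^(i+j)·(minor ij) (rows/columns in the sector order above):
  C_11 = (0.75)(0.80) − (-0.35)(0.00) = 0.6000
  C_12 = −[(-0.05)(0.80) − (-0.35)(-0.45)] = 0.1975
  C_13 = (-0.05)(0.00) − (0.75)(-0.45) = 0.3375
  C_21 = −[(-0.35)(0.80) − (-0.20)(0.00)] = 0.2800
  C_22 = (0.90)(0.80) − (-0.20)(-0.45) = 0.6300
  C_23 = −[(0.90)(0.00) − (-0.35)(-0.45)] = 0.1575
  C_31 = (-0.35)(-0.35) − (-0.20)(0.75) = 0.2725
  C_32 = −[(0.90)(-0.35) − (-0.20)(-0.05)] = 0.3250
  C_33 = (0.90)(0.75) − (-0.35)(-0.05) = 0.6575
det(I−A) = Σ_j (I−A)_1j·C_1j = (0.90)(0.6000) + (-0.35)(0.1975) + (-0.20)(0.3375) = 0.403375
adj(I−A) = Cᵀ =
  [ 0.6000   0.2800   0.2725]
  [ 0.1975   0.6300   0.3250]
  [ 0.3375   0.1575   0.6575]
(I − A)⁻¹ = adj(I−A) / det(I−A) ≈
  [   1.4874     0.6941     0.6756]
  [   0.4896     1.5618     0.8057]
  [   0.8367     0.3905     1.6300]
x = (I − A)⁻¹ d = adj(I−A)·d / det(I−A), with det(I−A) = 0.403375:
  x_1 = (0.6000·700 + 0.2800·150 + 0.2725·550) / 0.403375 = 611.875 / 0.403375 ≈ 1516.9
  x_2 = (0.1975·700 + 0.6300·150 + 0.3250·550) / 0.403375 = 411.50 / 0.403375 ≈ 1020.1
  x_3 = (0.3375·700 + 0.1575·150 + 0.6575·550) / 0.403375 = 621.50 / 0.403375 ≈ 1540.7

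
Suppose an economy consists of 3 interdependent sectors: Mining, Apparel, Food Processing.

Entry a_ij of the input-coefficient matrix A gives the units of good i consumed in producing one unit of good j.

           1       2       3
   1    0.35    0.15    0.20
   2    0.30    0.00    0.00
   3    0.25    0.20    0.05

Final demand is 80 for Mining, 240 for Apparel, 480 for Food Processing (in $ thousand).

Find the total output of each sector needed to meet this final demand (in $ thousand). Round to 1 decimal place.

I − A =
  [   0.65    -0.15    -0.20]
  [  -0.30     1.00     0.00]
  [  -0.25    -0.20     0.95]
Cofactors of I−A, C_ij = (−1)^(i+j)·(minor ij) (rows/columns in the sector order above):
  C_11 = (1.00)(0.95) − (0.00)(-0.20) = 0.9500
  C_12 = −[(-0.30)(0.95) − (0.00)(-0.25)] = 0.2850
  C_13 = (-0.30)(-0.20) − (1.00)(-0.25) = 0.3100
  C_21 = −[(-0.15)(0.95) − (-0.20)(-0.20)] = 0.1825
  C_22 = (0.65)(0.95) − (-0.20)(-0.25) = 0.5675
  C_23 = −[(0.65)(-0.20) − (-0.15)(-0.25)] = 0.1675
  C_31 = (-0.15)(0.00) − (-0.20)(1.00) = 0.2000
  C_32 = −[(0.65)(0.00) − (-0.20)(-0.30)] = 0.0600
  C_33 = (0.65)(1.00) − (-0.15)(-0.30) = 0.6050
det(I−A) = Σ_j (I−A)_1j·C_1j = (0.65)(0.9500) + (-0.15)(0.2850) + (-0.20)(0.3100) = 0.51275
adj(I−A) = Cᵀ =
  [ 0.9500   0.1825   0.2000]
  [ 0.2850   0.5675   0.0600]
  [ 0.3100   0.1675   0.6050]
(I − A)⁻¹ = adj(I−A) / det(I−A) ≈
  [   1.8528     0.3559     0.3901]
  [   0.5558     1.1068     0.1170]
  [   0.6046     0.3267     1.1799]
x = (I − A)⁻¹ d = adj(I−A)·d / det(I−A), with det(I−A) = 0.51275:
  x_1 = (0.9500·80 + 0.1825·240 + 0.2000·480) / 0.51275 = 215.80 / 0.51275 ≈ 420.9
  x_2 = (0.2850·80 + 0.5675·240 + 0.0600·480) / 0.51275 = 187.80 / 0.51275 ≈ 366.3
  x_3 = (0.3100·80 + 0.1675·240 + 0.6050·480) / 0.51275 = 355.40 / 0.51275 ≈ 693.1

x_1 = 420.9, x_2 = 366.3, x_3 = 693.1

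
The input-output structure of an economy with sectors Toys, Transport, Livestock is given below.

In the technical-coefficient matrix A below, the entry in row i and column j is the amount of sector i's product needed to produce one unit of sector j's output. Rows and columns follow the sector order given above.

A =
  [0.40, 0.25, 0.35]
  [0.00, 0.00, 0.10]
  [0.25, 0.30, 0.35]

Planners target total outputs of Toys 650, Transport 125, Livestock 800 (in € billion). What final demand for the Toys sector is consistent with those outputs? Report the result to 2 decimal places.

d_1 = 78.75

I − A =
  [   0.60    -0.25    -0.35]
  [   0.00     1.00    -0.10]
  [  -0.25    -0.30     0.65]
d = (I − A) x:
  d_1 = (+0.60)·650 + (-0.25)·125 + (-0.35)·800 = 78.75
  d_2 = (+0.00)·650 + (+1.00)·125 + (-0.10)·800 = 45.00
  d_3 = (-0.25)·650 + (-0.30)·125 + (+0.65)·800 = 320.00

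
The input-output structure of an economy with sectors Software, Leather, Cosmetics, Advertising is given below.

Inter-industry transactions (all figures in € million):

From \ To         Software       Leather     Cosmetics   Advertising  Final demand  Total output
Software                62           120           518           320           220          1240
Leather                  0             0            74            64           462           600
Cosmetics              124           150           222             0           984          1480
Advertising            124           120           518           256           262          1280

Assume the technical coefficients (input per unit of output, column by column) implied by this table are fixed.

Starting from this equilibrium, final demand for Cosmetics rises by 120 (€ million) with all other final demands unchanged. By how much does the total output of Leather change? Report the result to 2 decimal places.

Technical coefficients a_ij = z_ij / X_j:
  a_SS = 62/1240 = 0.05, a_LS = 0/1240 = 0.00, a_CS = 124/1240 = 0.10, a_AS = 124/1240 = 0.10
  a_SL = 120/600 = 0.20, a_LL = 0/600 = 0.00, a_CL = 150/600 = 0.25, a_AL = 120/600 = 0.20
  a_SC = 518/1480 = 0.35, a_LC = 74/1480 = 0.05, a_CC = 222/1480 = 0.15, a_AC = 518/1480 = 0.35
  a_SA = 320/1280 = 0.25, a_LA = 64/1280 = 0.05, a_CA = 0/1280 = 0.00, a_AA = 256/1280 = 0.20
I − A =
  [   0.95    -0.20    -0.35    -0.25]
  [   0.00     1.00    -0.05    -0.05]
  [  -0.10    -0.25     0.85     0.00]
  [  -0.10    -0.20    -0.35     0.80]
Compute the cofactors C_ij = (−1)^(i+j)·(3×3 minor ij) of I−A; the adjugate is their transpose:
adj(I−A) = Cᵀ =
  [ 0.657125   0.270375   0.378000   0.222250]
  [ 0.010000   0.588000   0.055125   0.039875]
  [ 0.080250   0.204750   0.724500   0.037875]
  [ 0.119750   0.270375   0.378000   0.759625]
det(I−A) = Σ_j (I−A)_1j·C_1j = (0.95)(0.657125) + (-0.20)(0.010000) + (-0.35)(0.080250) + (-0.25)(0.119750) = 0.56424375
(I − A)⁻¹ = adj(I−A) / det(I−A) ≈
  [   1.1646     0.4792     0.6699     0.3939]
  [   0.0177     1.0421     0.0977     0.0707]
  [   0.1422     0.3629     1.2840     0.0671]
  [   0.2122     0.4792     0.6699     1.3463]
Δx = (I − A)⁻¹ Δd with Δd having +120 in the Cosmetics component and 0 elsewhere.
So Δx_L = L_LC · (+120), where L_LC = adj(I−A)_LC / det(I−A) = 0.055125 / 0.56424375.
Δx_L = 0.055125 × (+120) / 0.56424375 = 6.615 / 0.56424375 ≈ 11.72.

Δx_L = 11.72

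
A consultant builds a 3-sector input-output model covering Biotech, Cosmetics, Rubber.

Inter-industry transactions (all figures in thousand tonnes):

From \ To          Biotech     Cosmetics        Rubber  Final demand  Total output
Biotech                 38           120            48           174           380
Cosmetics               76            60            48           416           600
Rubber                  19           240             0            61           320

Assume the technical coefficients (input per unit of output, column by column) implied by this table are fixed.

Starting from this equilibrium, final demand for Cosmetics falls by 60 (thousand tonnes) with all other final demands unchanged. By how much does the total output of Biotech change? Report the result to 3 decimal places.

Δx_1 = -22.422

Technical coefficients a_ij = z_ij / X_j:
  a_11 = 38/380 = 0.10, a_21 = 76/380 = 0.20, a_31 = 19/380 = 0.05
  a_12 = 120/600 = 0.20, a_22 = 60/600 = 0.10, a_32 = 240/600 = 0.40
  a_13 = 48/320 = 0.15, a_23 = 48/320 = 0.15, a_33 = 0/320 = 0.00
I − A =
  [   0.90    -0.20    -0.15]
  [  -0.20     0.90    -0.15]
  [  -0.05    -0.40     1.00]
Cofactors of I−A, C_ij = (−1)^(i+j)·(minor ij) (rows/columns in the sector order above):
  C_11 = (0.90)(1.00) − (-0.15)(-0.40) = 0.8400
  C_12 = −[(-0.20)(1.00) − (-0.15)(-0.05)] = 0.2075
  C_13 = (-0.20)(-0.40) − (0.90)(-0.05) = 0.1250
  C_21 = −[(-0.20)(1.00) − (-0.15)(-0.40)] = 0.2600
  C_22 = (0.90)(1.00) − (-0.15)(-0.05) = 0.8925
  C_23 = −[(0.90)(-0.40) − (-0.20)(-0.05)] = 0.3700
  C_31 = (-0.20)(-0.15) − (-0.15)(0.90) = 0.1650
  C_32 = −[(0.90)(-0.15) − (-0.15)(-0.20)] = 0.1650
  C_33 = (0.90)(0.90) − (-0.20)(-0.20) = 0.7700
det(I−A) = Σ_j (I−A)_1j·C_1j = (0.90)(0.8400) + (-0.20)(0.2075) + (-0.15)(0.1250) = 0.69575
adj(I−A) = Cᵀ =
  [ 0.8400   0.2600   0.1650]
  [ 0.2075   0.8925   0.1650]
  [ 0.1250   0.3700   0.7700]
(I − A)⁻¹ = adj(I−A) / det(I−A) ≈
  [   1.2073     0.3737     0.2372]
  [   0.2982     1.2828     0.2372]
  [   0.1797     0.5318     1.1067]
Δx = (I − A)⁻¹ Δd with Δd having -60 in the Cosmetics component and 0 elsewhere.
So Δx_1 = L_12 · (-60), where L_12 = adj(I−A)_12 / det(I−A) = 0.2600 / 0.69575.
Δx_1 = 0.2600 × (-60) / 0.69575 = -15.60 / 0.69575 ≈ -22.422.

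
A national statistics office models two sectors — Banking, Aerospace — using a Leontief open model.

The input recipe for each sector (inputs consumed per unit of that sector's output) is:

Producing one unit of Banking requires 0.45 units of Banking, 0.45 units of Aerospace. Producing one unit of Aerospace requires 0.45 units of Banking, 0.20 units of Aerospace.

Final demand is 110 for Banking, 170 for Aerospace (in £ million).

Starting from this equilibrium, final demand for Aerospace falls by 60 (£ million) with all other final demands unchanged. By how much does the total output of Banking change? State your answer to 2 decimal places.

I − A =
  [   0.55    -0.45]
  [  -0.45     0.80]
det(I−A) = (0.55)(0.80) − (-0.45)(-0.45) = 0.2375
adj(I−A) = [[0.80, 0.45], [0.45, 0.55]]
(I − A)⁻¹ = adj(I−A) / det(I−A) ≈
  [   3.3684     1.8947]
  [   1.8947     2.3158]
Δx = (I − A)⁻¹ Δd with Δd having -60 in the Aerospace component and 0 elsewhere.
So Δx_B = L_BA · (-60), where L_BA = adj(I−A)_BA / det(I−A) = 0.45 / 0.2375.
Δx_B = 0.45 × (-60) / 0.2375 = -27.00 / 0.2375 ≈ -113.68.

Δx_B = -113.68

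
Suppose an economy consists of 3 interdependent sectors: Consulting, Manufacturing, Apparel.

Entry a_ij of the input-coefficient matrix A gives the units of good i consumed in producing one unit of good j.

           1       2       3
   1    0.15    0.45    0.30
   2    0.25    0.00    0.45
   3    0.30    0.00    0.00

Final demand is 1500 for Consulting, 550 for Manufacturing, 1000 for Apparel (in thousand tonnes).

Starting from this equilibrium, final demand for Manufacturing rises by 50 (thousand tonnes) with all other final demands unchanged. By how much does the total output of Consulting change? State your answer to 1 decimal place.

I − A =
  [   0.85    -0.45    -0.30]
  [  -0.25     1.00    -0.45]
  [  -0.30     0.00     1.00]
Cofactors of I−A, C_ij = (−1)^(i+j)·(minor ij) (rows/columns in the sector order above):
  C_11 = (1.00)(1.00) − (-0.45)(0.00) = 1.0000
  C_12 = −[(-0.25)(1.00) − (-0.45)(-0.30)] = 0.3850
  C_13 = (-0.25)(0.00) − (1.00)(-0.30) = 0.3000
  C_21 = −[(-0.45)(1.00) − (-0.30)(0.00)] = 0.4500
  C_22 = (0.85)(1.00) − (-0.30)(-0.30) = 0.7600
  C_23 = −[(0.85)(0.00) − (-0.45)(-0.30)] = 0.1350
  C_31 = (-0.45)(-0.45) − (-0.30)(1.00) = 0.5025
  C_32 = −[(0.85)(-0.45) − (-0.30)(-0.25)] = 0.4575
  C_33 = (0.85)(1.00) − (-0.45)(-0.25) = 0.7375
det(I−A) = Σ_j (I−A)_1j·C_1j = (0.85)(1.0000) + (-0.45)(0.3850) + (-0.30)(0.3000) = 0.58675
adj(I−A) = Cᵀ =
  [ 1.0000   0.4500   0.5025]
  [ 0.3850   0.7600   0.4575]
  [ 0.3000   0.1350   0.7375]
(I − A)⁻¹ = adj(I−A) / det(I−A) ≈
  [   1.7043     0.7669     0.8564]
  [   0.6562     1.2953     0.7797]
  [   0.5113     0.2301     1.2569]
Δx = (I − A)⁻¹ Δd with Δd having +50 in the Manufacturing component and 0 elsewhere.
So Δx_1 = L_12 · (+50), where L_12 = adj(I−A)_12 / det(I−A) = 0.4500 / 0.58675.
Δx_1 = 0.4500 × (+50) / 0.58675 = 22.50 / 0.58675 ≈ 38.3.

Δx_1 = 38.3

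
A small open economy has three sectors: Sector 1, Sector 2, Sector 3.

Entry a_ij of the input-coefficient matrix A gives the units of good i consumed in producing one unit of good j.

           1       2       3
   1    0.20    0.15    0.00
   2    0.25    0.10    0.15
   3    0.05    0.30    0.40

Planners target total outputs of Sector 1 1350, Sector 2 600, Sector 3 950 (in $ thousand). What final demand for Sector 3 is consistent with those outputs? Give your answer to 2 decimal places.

d_3 = 322.50

I − A =
  [   0.80    -0.15     0.00]
  [  -0.25     0.90    -0.15]
  [  -0.05    -0.30     0.60]
d = (I − A) x:
  d_1 = (+0.80)·1350 + (-0.15)·600 + (+0.00)·950 = 990.00
  d_2 = (-0.25)·1350 + (+0.90)·600 + (-0.15)·950 = 60.00
  d_3 = (-0.05)·1350 + (-0.30)·600 + (+0.60)·950 = 322.50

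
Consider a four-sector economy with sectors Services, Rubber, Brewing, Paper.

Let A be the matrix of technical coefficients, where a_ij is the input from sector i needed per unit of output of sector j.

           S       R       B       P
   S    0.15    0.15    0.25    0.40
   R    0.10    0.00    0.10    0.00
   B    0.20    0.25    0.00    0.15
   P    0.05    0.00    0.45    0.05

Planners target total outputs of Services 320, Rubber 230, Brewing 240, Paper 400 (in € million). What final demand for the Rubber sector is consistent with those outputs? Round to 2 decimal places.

I − A =
  [   0.85    -0.15    -0.25    -0.40]
  [  -0.10     1.00    -0.10     0.00]
  [  -0.20    -0.25     1.00    -0.15]
  [  -0.05     0.00    -0.45     0.95]
d = (I − A) x:
  d_S = (+0.85)·320 + (-0.15)·230 + (-0.25)·240 + (-0.40)·400 = 17.50
  d_R = (-0.10)·320 + (+1.00)·230 + (-0.10)·240 + (+0.00)·400 = 174.00
  d_B = (-0.20)·320 + (-0.25)·230 + (+1.00)·240 + (-0.15)·400 = 58.50
  d_P = (-0.05)·320 + (+0.00)·230 + (-0.45)·240 + (+0.95)·400 = 256.00

d_R = 174.00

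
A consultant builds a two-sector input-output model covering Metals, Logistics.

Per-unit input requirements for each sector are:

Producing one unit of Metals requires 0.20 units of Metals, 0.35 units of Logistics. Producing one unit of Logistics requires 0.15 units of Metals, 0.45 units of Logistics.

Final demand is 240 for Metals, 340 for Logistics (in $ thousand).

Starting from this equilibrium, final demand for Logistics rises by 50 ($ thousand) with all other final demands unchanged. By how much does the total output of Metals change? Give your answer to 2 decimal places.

Δx_M = 19.35

I − A =
  [   0.80    -0.15]
  [  -0.35     0.55]
det(I−A) = (0.80)(0.55) − (-0.15)(-0.35) = 0.3875
adj(I−A) = [[0.55, 0.15], [0.35, 0.80]]
(I − A)⁻¹ = adj(I−A) / det(I−A) ≈
  [   1.4194     0.3871]
  [   0.9032     2.0645]
Δx = (I − A)⁻¹ Δd with Δd having +50 in the Logistics component and 0 elsewhere.
So Δx_M = L_ML · (+50), where L_ML = adj(I−A)_ML / det(I−A) = 0.15 / 0.3875.
Δx_M = 0.15 × (+50) / 0.3875 = 7.50 / 0.3875 ≈ 19.35.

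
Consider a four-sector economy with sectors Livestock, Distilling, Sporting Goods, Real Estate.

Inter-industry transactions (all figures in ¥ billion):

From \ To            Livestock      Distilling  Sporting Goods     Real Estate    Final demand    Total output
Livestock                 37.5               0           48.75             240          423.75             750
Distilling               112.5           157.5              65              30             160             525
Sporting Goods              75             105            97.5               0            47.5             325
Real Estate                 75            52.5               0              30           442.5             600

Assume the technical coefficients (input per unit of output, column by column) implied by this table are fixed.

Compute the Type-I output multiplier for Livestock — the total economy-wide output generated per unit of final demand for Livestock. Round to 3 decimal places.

Technical coefficients a_ij = z_ij / X_j:
  a_LL = 37.5/750 = 0.05, a_DL = 112.5/750 = 0.15, a_SL = 75/750 = 0.10, a_RL = 75/750 = 0.10
  a_LD = 0/525 = 0.00, a_DD = 157.5/525 = 0.30, a_SD = 105/525 = 0.20, a_RD = 52.5/525 = 0.10
  a_LS = 48.75/325 = 0.15, a_DS = 65/325 = 0.20, a_SS = 97.5/325 = 0.30, a_RS = 0/325 = 0.00
  a_LR = 240/600 = 0.40, a_DR = 30/600 = 0.05, a_SR = 0/600 = 0.00, a_RR = 30/600 = 0.05
I − A =
  [   0.95     0.00    -0.15    -0.40]
  [  -0.15     0.70    -0.20    -0.05]
  [  -0.10    -0.20     0.70     0.00]
  [  -0.10    -0.10     0.00     0.95]
Compute the cofactors C_ij = (−1)^(i+j)·(3×3 minor ij) of I−A; the adjugate is their transpose:
adj(I−A) = Cᵀ =
  [ 0.424000   0.056500   0.107000   0.181500]
  [ 0.122250   0.589500   0.194625   0.082500]
  [ 0.095500   0.176500   0.593000   0.049500]
  [ 0.057500   0.068000   0.031750   0.412500]
det(I−A) = Σ_j (I−A)_1j·C_1j = (0.95)(0.424000) + (0.00)(0.122250) + (-0.15)(0.095500) + (-0.40)(0.057500) = 0.365475
(I − A)⁻¹ = adj(I−A) / det(I−A) ≈
  [   1.1601     0.1546     0.2928     0.4966]
  [   0.3345     1.6130     0.5325     0.2257]
  [   0.2613     0.4829     1.6225     0.1354]
  [   0.1573     0.1861     0.0869     1.1287]
The output multiplier for sector j is the column-j sum of the Leontief inverse (I − A)⁻¹ = adj(I−A) / det(I−A).
Column L of adj(I−A): (0.424000, 0.122250, 0.095500, 0.057500); det(I−A) = 0.365475.
m_L = (0.424000 + 0.122250 + 0.095500 + 0.057500) / 0.365475 = 0.69925 / 0.365475 ≈ 1.913.

m_L = 1.913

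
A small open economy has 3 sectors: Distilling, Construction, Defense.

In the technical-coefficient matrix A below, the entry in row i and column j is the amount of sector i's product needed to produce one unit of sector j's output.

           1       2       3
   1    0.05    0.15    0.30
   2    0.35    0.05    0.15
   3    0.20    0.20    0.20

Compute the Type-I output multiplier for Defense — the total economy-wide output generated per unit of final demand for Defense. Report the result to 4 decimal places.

I − A =
  [   0.95    -0.15    -0.30]
  [  -0.35     0.95    -0.15]
  [  -0.20    -0.20     0.80]
Cofactors of I−A, C_ij = (−1)^(i+j)·(minor ij) (rows/columns in the sector order above):
  C_11 = (0.95)(0.80) − (-0.15)(-0.20) = 0.7300
  C_12 = −[(-0.35)(0.80) − (-0.15)(-0.20)] = 0.3100
  C_13 = (-0.35)(-0.20) − (0.95)(-0.20) = 0.2600
  C_21 = −[(-0.15)(0.80) − (-0.30)(-0.20)] = 0.1800
  C_22 = (0.95)(0.80) − (-0.30)(-0.20) = 0.7000
  C_23 = −[(0.95)(-0.20) − (-0.15)(-0.20)] = 0.2200
  C_31 = (-0.15)(-0.15) − (-0.30)(0.95) = 0.3075
  C_32 = −[(0.95)(-0.15) − (-0.30)(-0.35)] = 0.2475
  C_33 = (0.95)(0.95) − (-0.15)(-0.35) = 0.8500
det(I−A) = Σ_j (I−A)_1j·C_1j = (0.95)(0.7300) + (-0.15)(0.3100) + (-0.30)(0.2600) = 0.5690
adj(I−A) = Cᵀ =
  [ 0.7300   0.1800   0.3075]
  [ 0.3100   0.7000   0.2475]
  [ 0.2600   0.2200   0.8500]
(I − A)⁻¹ = adj(I−A) / det(I−A) ≈
  [   1.28295     0.31634     0.54042]
  [   0.54482     1.23023     0.43497]
  [   0.45694     0.38664     1.49385]
The output multiplier for sector j is the column-j sum of the Leontief inverse (I − A)⁻¹ = adj(I−A) / det(I−A).
Column 3 of adj(I−A): (0.3075, 0.2475, 0.8500); det(I−A) = 0.5690.
m_3 = (0.3075 + 0.2475 + 0.8500) / 0.5690 = 1.405 / 0.5690 ≈ 2.4692.

m_3 = 2.4692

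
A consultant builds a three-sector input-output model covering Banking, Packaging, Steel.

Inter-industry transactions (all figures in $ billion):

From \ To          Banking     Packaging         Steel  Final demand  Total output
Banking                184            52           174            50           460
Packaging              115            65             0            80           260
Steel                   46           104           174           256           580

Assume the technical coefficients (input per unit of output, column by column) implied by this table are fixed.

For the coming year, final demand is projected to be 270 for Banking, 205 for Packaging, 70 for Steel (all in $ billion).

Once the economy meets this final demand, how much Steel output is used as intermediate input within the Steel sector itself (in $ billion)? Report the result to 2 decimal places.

Technical coefficients a_ij = z_ij / X_j:
  a_11 = 184/460 = 0.40, a_21 = 115/460 = 0.25, a_31 = 46/460 = 0.10
  a_12 = 52/260 = 0.20, a_22 = 65/260 = 0.25, a_32 = 104/260 = 0.40
  a_13 = 174/580 = 0.30, a_23 = 0/580 = 0.00, a_33 = 174/580 = 0.30
I − A =
  [   0.60    -0.20    -0.30]
  [  -0.25     0.75     0.00]
  [  -0.10    -0.40     0.70]
Cofactors of I−A, C_ij = (−1)^(i+j)·(minor ij) (rows/columns in the sector order above):
  C_11 = (0.75)(0.70) − (0.00)(-0.40) = 0.5250
  C_12 = −[(-0.25)(0.70) − (0.00)(-0.10)] = 0.1750
  C_13 = (-0.25)(-0.40) − (0.75)(-0.10) = 0.1750
  C_21 = −[(-0.20)(0.70) − (-0.30)(-0.40)] = 0.2600
  C_22 = (0.60)(0.70) − (-0.30)(-0.10) = 0.3900
  C_23 = −[(0.60)(-0.40) − (-0.20)(-0.10)] = 0.2600
  C_31 = (-0.20)(0.00) − (-0.30)(0.75) = 0.2250
  C_32 = −[(0.60)(0.00) − (-0.30)(-0.25)] = 0.0750
  C_33 = (0.60)(0.75) − (-0.20)(-0.25) = 0.4000
det(I−A) = Σ_j (I−A)_1j·C_1j = (0.60)(0.5250) + (-0.20)(0.1750) + (-0.30)(0.1750) = 0.2275
adj(I−A) = Cᵀ =
  [ 0.5250   0.2600   0.2250]
  [ 0.1750   0.3900   0.0750]
  [ 0.1750   0.2600   0.4000]
(I − A)⁻¹ = adj(I−A) / det(I−A) ≈
  [   2.3077     1.1429     0.9890]
  [   0.7692     1.7143     0.3297]
  [   0.7692     1.1429     1.7582]
First solve x = (I − A)⁻¹ d = adj(I−A)·d / det(I−A); in particular x_3 = (0.1750·270 + 0.2600·205 + 0.4000·70) / 0.2275 = 128.55 / 0.2275 ≈ 565.0549.
Intermediate flow from 3 to 3: z_33 = a_33 · x_3 = 0.30 × 128.55 / 0.2275 = 38.565 / 0.2275 ≈ 169.52.

z_33 = 169.52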